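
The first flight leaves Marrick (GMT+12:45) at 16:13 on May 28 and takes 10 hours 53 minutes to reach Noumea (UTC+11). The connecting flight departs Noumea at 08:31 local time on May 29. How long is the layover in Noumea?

Convert departure to UTC: 16:13 − 12:45 = 03:28 UTC on May 28.
Add 10 hours and 53 minutes flight time → 14:21 UTC.
Noumea is UTC+11:00, so local arrival = 14:21 + 11:00 = 01:21 on May 29.
Layover = 08:31 − 01:21 = 7 hours 10 minutes.

7 hours 10 minutes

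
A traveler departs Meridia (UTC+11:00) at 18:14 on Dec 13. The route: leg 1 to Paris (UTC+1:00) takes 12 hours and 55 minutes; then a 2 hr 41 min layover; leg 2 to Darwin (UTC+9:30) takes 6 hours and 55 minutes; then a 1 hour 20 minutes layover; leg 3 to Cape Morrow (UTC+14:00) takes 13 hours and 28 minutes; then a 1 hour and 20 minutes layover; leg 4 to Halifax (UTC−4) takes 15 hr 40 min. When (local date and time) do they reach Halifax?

09:33 on December 15

Convert departure to UTC: 18:14 − 11:00 = 07:14 UTC on Dec 13.
Add 12 hours 55 minutes leg 1 → 20:09 UTC.
Add 2 hours and 41 minutes layover in Paris → 22:50 UTC.
Add 6 hours and 55 minutes leg 2 → 05:45 UTC (Dec 14).
Add 1 hour 20 minutes layover in Darwin → 07:05 UTC.
Add 13 hours and 28 minutes leg 3 → 20:33 UTC.
Add 1 hour 20 minutes layover in Cape Morrow → 21:53 UTC.
Add 15 hours and 40 minutes leg 4 → 13:33 UTC (Dec 15).
Halifax is UTC−4:00, so local arrival = 13:33 − 4:00 = 09:33 on Dec 15.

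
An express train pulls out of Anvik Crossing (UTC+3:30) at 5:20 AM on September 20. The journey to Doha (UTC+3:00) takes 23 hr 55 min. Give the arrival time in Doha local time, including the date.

Convert departure to UTC: 5:20 AM − 3:30 = 1:50 AM UTC on Sep 20.
Add 23 hours 55 minutes travel time → 1:45 AM UTC (Sep 21).
Doha is UTC+3:00, so local arrival = 1:45 AM + 3:00 = 4:45 AM on Sep 21.

4:45 AM on September 21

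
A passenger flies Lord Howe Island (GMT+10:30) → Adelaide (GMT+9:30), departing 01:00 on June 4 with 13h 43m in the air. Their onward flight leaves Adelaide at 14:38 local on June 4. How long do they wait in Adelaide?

55 minutes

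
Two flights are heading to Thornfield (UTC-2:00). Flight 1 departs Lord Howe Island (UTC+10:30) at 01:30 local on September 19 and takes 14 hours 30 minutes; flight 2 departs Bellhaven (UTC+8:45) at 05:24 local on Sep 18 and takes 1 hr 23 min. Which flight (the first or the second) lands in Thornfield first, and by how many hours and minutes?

Flight 1 in UTC: 01:30 − 10:30 = 15:00 on Sep 18.
+14 hours and 30 minutes → arrive 05:30 UTC on Sep 19.
Flight 2 in UTC: 05:24 − 8:45 = 20:39 on Sep 17.
+1 hour and 23 minutes → arrive 22:02 UTC on Sep 17.
Flight 2 lands earlier by 31 hours 28 minutes.

the second, by 31 hours 28 minutes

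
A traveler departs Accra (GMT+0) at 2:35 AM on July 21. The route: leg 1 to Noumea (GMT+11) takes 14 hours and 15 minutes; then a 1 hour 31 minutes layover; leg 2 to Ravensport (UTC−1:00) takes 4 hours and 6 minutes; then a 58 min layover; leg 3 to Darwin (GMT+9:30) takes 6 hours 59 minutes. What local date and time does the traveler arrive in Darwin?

Accra is at UTC+0, so departure is already 2:35 AM UTC on Jul 21.
Add 14 hours 15 minutes leg 1 → 4:50 PM UTC.
Add 1 hour 31 minutes layover in Noumea → 6:21 PM UTC.
Add 4 hours 6 minutes leg 2 → 10:27 PM UTC.
Add 58 minutes layover in Ravensport → 11:25 PM UTC.
Add 6 hours and 59 minutes leg 3 → 6:24 AM UTC (Jul 22).
Darwin is UTC+9:30, so local arrival = 6:24 AM + 9:30 = 3:54 PM on Jul 22.

3:54 PM on Jul 22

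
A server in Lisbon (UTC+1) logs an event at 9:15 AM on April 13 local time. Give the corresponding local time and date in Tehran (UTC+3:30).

In UTC: 9:15 AM − 1:00 = 8:15 AM on Apr 13.
Tehran is UTC+3:30: 8:15 AM + 3:30 = 11:45 AM on Apr 13.

11:45 AM on Apr 13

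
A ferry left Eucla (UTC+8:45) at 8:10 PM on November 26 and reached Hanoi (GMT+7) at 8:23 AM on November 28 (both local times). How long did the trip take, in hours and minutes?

37 hours 58 minutes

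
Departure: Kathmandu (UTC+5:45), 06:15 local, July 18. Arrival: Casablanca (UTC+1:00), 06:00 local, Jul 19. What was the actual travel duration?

Casablanca is 4:45 behind Kathmandu.
Clock-face elapsed time (ignoring zones) is 23 hours 45 minutes.
Actual elapsed = 23 hours 45 minutes + 4:45 = 28 hours 30 minutes.

28 hours 30 minutes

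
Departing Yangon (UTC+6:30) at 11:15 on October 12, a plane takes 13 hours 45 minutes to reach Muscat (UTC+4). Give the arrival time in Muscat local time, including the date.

22:30 on Oct 12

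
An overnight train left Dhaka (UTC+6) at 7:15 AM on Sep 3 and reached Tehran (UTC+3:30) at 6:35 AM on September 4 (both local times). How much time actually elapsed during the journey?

25 hours 50 minutes

Departure in UTC: 7:15 AM − 6:00 = 1:15 AM on Sep 3.
Arrival in UTC: 6:35 AM − 3:30 = 3:05 AM on Sep 4.
Elapsed = 3:05 AM − 1:15 AM (+1 day) = 25 hours 50 minutes.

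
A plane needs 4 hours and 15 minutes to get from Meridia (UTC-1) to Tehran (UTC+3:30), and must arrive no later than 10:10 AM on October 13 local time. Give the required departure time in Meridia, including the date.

1:25 AM on October 13

Target arrival in UTC: 10:10 AM − 3:30 = 6:40 AM on Oct 13.
Subtract 4 hours 15 minutes → departure 2:25 AM UTC on Oct 13.
Meridia is UTC−1:00: 2:25 AM − 1:00 = 1:25 AM on Oct 13.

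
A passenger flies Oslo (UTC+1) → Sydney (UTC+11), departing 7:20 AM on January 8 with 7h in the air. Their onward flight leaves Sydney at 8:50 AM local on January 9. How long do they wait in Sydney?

Convert departure to UTC: 7:20 AM − 1:00 = 6:20 AM UTC on Jan 8.
Add 7 hours flight time → 1:20 PM UTC.
Sydney is UTC+11:00, so local arrival = 1:20 PM + 11:00 = 12:20 AM on Jan 9.
Layover = 8:50 AM − 12:20 AM = 8 hours 30 minutes.

8 hours 30 minutes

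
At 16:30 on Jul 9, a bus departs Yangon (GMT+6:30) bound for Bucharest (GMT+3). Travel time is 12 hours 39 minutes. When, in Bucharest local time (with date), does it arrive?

01:39 on Jul 10

Bucharest is 3:30 behind Yangon.
After 12 hours and 39 minutes it is 05:09 (Jul 10) in Yangon.
Shift by the zone difference: 05:09 − 3:30 = 01:39 on Jul 10 in Bucharest.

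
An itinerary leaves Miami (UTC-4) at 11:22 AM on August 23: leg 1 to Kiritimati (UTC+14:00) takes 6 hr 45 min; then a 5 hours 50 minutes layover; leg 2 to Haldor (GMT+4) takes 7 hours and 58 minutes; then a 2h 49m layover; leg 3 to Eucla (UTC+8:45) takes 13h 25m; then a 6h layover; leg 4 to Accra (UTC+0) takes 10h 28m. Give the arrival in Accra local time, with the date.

8:37 PM on Aug 25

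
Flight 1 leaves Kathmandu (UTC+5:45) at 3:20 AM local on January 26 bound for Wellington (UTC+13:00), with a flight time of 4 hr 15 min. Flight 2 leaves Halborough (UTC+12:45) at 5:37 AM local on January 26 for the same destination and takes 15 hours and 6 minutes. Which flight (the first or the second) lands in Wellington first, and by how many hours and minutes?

the first, by 6 hours 8 minutes

Flight 1 in UTC: 3:20 AM − 5:45 = 9:35 PM on Jan 25.
+4 hours 15 minutes → arrive 1:50 AM UTC on Jan 26.
Flight 2 in UTC: 5:37 AM − 12:45 = 4:52 PM on Jan 25.
+15 hours 6 minutes → arrive 7:58 AM UTC on Jan 26.
Flight 1 lands earlier by 6 hours 8 minutes.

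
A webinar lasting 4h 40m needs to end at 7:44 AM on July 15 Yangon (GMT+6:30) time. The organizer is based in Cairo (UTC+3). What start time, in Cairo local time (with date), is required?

11:34 PM on July 14

Target end time in UTC: 7:44 AM − 6:30 = 1:14 AM on Jul 15.
Subtract 4 hours and 40 minutes → start 8:34 PM UTC on Jul 14.
Cairo is UTC+3:00: 8:34 PM + 3:00 = 11:34 PM on Jul 14.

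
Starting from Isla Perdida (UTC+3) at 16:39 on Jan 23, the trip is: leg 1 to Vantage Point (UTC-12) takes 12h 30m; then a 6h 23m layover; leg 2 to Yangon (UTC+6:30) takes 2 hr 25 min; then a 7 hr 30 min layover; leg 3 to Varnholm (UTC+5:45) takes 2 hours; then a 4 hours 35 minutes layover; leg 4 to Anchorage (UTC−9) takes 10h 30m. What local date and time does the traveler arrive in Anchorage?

Convert departure to UTC: 16:39 − 3:00 = 13:39 UTC on Jan 23.
Add 12 hours and 30 minutes leg 1 → 02:09 UTC (Jan 24).
Add 6 hours and 23 minutes layover in Vantage Point → 08:32 UTC.
Add 2 hours 25 minutes leg 2 → 10:57 UTC.
Add 7 hours and 30 minutes layover in Yangon → 18:27 UTC.
Add 2 hours leg 3 → 20:27 UTC.
Add 4 hours 35 minutes layover in Varnholm → 01:02 UTC (Jan 25).
Add 10 hours and 30 minutes leg 4 → 11:32 UTC.
Anchorage is UTC−9:00, so local arrival = 11:32 − 9:00 = 02:32 on Jan 25.

02:32 on Jan 25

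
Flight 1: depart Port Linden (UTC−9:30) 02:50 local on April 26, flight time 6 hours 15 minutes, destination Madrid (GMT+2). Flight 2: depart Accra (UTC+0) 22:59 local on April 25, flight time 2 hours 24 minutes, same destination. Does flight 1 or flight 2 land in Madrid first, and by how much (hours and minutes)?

Flight 1 in UTC: 02:50 + 9:30 = 12:20 on Apr 26.
+6 hours and 15 minutes → arrive 18:35 UTC on Apr 26.
Flight 2 departs at 22:59 UTC (Apr 25).
+2 hours and 24 minutes → arrive 01:23 UTC on Apr 26.
Flight 2 lands earlier by 17 hours 12 minutes.

the second, by 17 hours 12 minutes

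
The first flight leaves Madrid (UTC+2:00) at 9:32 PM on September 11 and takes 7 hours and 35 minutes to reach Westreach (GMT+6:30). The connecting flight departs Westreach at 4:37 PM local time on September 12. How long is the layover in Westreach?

Convert departure to UTC: 9:32 PM − 2:00 = 7:32 PM UTC on Sep 11.
Add 7 hours 35 minutes flight time → 3:07 AM UTC (Sep 12).
Westreach is UTC+6:30, so local arrival = 3:07 AM + 6:30 = 9:37 AM on Sep 12.
Layover = 4:37 PM − 9:37 AM = 7 hours.

7 hours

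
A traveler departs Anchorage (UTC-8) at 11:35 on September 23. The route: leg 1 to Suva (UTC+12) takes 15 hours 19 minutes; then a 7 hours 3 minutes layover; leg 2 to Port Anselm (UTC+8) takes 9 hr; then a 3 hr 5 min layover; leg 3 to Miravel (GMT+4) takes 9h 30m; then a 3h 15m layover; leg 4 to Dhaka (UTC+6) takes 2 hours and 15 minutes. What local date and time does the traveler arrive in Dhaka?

Convert departure to UTC: 11:35 + 8:00 = 19:35 UTC on Sep 23.
Add 15 hours and 19 minutes leg 1 → 10:54 UTC (Sep 24).
Add 7 hours and 3 minutes layover in Suva → 17:57 UTC.
Add 9 hours leg 2 → 02:57 UTC (Sep 25).
Add 3 hours and 5 minutes layover in Port Anselm → 06:02 UTC.
Add 9 hours 30 minutes leg 3 → 15:32 UTC.
Add 3 hours 15 minutes layover in Miravel → 18:47 UTC.
Add 2 hours 15 minutes leg 4 → 21:02 UTC.
Dhaka is UTC+6:00, so local arrival = 21:02 + 6:00 = 03:02 on Sep 26.

03:02 on Sep 26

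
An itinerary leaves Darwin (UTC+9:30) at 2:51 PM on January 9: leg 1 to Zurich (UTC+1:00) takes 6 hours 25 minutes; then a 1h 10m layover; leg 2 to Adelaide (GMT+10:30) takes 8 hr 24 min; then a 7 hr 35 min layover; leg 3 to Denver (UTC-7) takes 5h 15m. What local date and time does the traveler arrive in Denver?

Convert departure to UTC: 2:51 PM − 9:30 = 5:21 AM UTC on Jan 9.
Add 6 hours 25 minutes leg 1 → 11:46 AM UTC.
Add 1 hour and 10 minutes layover in Zurich → 12:56 PM UTC.
Add 8 hours and 24 minutes leg 2 → 9:20 PM UTC.
Add 7 hours 35 minutes layover in Adelaide → 4:55 AM UTC (Jan 10).
Add 5 hours and 15 minutes leg 3 → 10:10 AM UTC.
Denver is UTC−7:00, so local arrival = 10:10 AM − 7:00 = 3:10 AM on Jan 10.

3:10 AM on January 10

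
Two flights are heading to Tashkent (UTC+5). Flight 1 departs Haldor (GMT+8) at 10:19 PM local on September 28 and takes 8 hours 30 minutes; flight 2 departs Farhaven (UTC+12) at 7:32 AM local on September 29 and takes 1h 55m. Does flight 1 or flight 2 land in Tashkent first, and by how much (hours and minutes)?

Flight 1 in UTC: 10:19 PM − 8:00 = 2:19 PM on Sep 28.
+8 hours and 30 minutes → arrive 10:49 PM UTC on Sep 28.
Flight 2 in UTC: 7:32 AM − 12:00 = 7:32 PM on Sep 28.
+1 hour and 55 minutes → arrive 9:27 PM UTC on Sep 28.
Flight 2 lands earlier by 1 hour 22 minutes.

the second, by 1 hour 22 minutes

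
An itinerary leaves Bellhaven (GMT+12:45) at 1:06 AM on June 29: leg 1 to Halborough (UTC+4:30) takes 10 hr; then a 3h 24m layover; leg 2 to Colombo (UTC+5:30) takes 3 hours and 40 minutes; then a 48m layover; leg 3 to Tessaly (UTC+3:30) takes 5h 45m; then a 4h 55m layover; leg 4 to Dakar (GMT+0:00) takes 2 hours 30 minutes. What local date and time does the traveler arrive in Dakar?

7:23 PM on Jun 29

Convert departure to UTC: 1:06 AM − 12:45 = 12:21 PM UTC on Jun 28.
Add 10 hours leg 1 → 10:21 PM UTC.
Add 3 hours 24 minutes layover in Halborough → 1:45 AM UTC (Jun 29).
Add 3 hours 40 minutes leg 2 → 5:25 AM UTC.
Add 48 minutes layover in Colombo → 6:13 AM UTC.
Add 5 hours 45 minutes leg 3 → 11:58 AM UTC.
Add 4 hours 55 minutes layover in Tessaly → 4:53 PM UTC.
Add 2 hours and 30 minutes leg 4 → 7:23 PM UTC.
Dakar is UTC+0, so local arrival is the same: 7:23 PM on Jun 29.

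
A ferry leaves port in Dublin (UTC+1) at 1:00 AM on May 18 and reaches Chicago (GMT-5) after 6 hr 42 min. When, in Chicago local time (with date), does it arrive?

1:42 AM on May 18

Chicago is 6:00 behind Dublin.
After 6 hours 42 minutes it is 7:42 AM in Dublin.
Shift by the zone difference: 7:42 AM − 6:00 = 1:42 AM on May 18 in Chicago.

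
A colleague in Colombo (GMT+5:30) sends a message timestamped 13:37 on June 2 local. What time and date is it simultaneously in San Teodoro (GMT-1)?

In UTC: 13:37 − 5:30 = 08:07 on Jun 2.
San Teodoro is UTC−1:00: 08:07 − 1:00 = 07:07 on Jun 2.

07:07 on June 2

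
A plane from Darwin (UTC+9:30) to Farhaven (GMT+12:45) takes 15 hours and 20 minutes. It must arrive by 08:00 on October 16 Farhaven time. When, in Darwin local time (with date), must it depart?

13:25 on October 15

Target arrival in UTC: 08:00 − 12:45 = 19:15 on Oct 15.
Subtract 15 hours 20 minutes → departure 03:55 UTC on Oct 15.
Darwin is UTC+9:30: 03:55 + 9:30 = 13:25 on Oct 15.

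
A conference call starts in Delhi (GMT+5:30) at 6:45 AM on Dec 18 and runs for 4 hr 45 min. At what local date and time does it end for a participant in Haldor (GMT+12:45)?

Convert start to UTC: 6:45 AM − 5:30 = 1:15 AM UTC on Dec 18.
Add 4 hours 45 minutes duration → 6:00 AM UTC.
Haldor is UTC+12:45, so local end time = 6:00 AM + 12:45 = 6:45 PM on Dec 18.

6:45 PM on Dec 18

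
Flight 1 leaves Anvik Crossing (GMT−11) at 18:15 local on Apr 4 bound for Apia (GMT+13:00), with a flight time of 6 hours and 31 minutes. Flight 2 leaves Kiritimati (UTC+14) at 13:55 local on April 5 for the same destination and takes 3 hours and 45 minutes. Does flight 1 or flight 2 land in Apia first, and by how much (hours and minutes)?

the second, by 8 hours 6 minutes

Flight 1 in UTC: 18:15 + 11:00 = 05:15 on Apr 5.
+6 hours and 31 minutes → arrive 11:46 UTC on Apr 5.
Flight 2 in UTC: 13:55 − 14:00 = 23:55 on Apr 4.
+3 hours and 45 minutes → arrive 03:40 UTC on Apr 5.
Flight 2 lands earlier by 8 hours 6 minutes.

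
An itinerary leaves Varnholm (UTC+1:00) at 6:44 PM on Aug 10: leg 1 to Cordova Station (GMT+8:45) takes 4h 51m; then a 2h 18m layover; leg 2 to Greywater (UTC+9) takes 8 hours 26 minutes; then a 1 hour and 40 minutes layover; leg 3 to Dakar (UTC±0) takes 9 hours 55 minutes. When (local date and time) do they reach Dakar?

Convert departure to UTC: 6:44 PM − 1:00 = 5:44 PM UTC on Aug 10.
Add 4 hours and 51 minutes leg 1 → 10:35 PM UTC.
Add 2 hours and 18 minutes layover in Cordova Station → 12:53 AM UTC (Aug 11).
Add 8 hours 26 minutes leg 2 → 9:19 AM UTC.
Add 1 hour 40 minutes layover in Greywater → 10:59 AM UTC.
Add 9 hours 55 minutes leg 3 → 8:54 PM UTC.
Dakar is UTC+0, so local arrival is the same: 8:54 PM on Aug 11.

8:54 PM on Aug 11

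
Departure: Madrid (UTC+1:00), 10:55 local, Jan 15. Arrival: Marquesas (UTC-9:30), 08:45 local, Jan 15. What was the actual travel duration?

Departure in UTC: 10:55 − 1:00 = 09:55 on Jan 15.
Arrival in UTC: 08:45 + 9:30 = 18:15 on Jan 15.
Elapsed = 18:15 − 09:55 = 8 hours 20 minutes.

8 hours 20 minutes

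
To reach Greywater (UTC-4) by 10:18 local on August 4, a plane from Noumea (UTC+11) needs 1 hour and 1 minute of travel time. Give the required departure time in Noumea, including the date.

Target arrival in UTC: 10:18 + 4:00 = 14:18 on Aug 4.
Subtract 1 hour and 1 minute → departure 13:17 UTC on Aug 4.
Noumea is UTC+11:00: 13:17 + 11:00 = 00:17 on Aug 5.

00:17 on August 5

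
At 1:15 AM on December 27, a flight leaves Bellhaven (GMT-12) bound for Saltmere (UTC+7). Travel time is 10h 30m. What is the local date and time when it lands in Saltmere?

6:45 AM on December 28

Convert departure to UTC: 1:15 AM + 12:00 = 1:15 PM UTC on Dec 27.
Add 10 hours and 30 minutes travel time → 11:45 PM UTC.
Saltmere is UTC+7:00, so local arrival = 11:45 PM + 7:00 = 6:45 AM on Dec 28.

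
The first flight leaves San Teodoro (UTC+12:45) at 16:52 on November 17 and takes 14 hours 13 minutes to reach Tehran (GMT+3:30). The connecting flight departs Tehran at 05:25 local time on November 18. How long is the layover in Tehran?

Convert departure to UTC: 16:52 − 12:45 = 04:07 UTC on Nov 17.
Add 14 hours and 13 minutes flight time → 18:20 UTC.
Tehran is UTC+3:30, so local arrival = 18:20 + 3:30 = 21:50 on Nov 17.
Layover = 05:25 − 21:50 (+1 day) = 7 hours 35 minutes.

7 hours 35 minutes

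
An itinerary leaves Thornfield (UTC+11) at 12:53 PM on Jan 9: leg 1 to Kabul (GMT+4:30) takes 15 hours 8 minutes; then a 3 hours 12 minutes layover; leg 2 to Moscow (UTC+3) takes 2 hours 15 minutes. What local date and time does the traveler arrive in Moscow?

1:28 AM on January 10

Convert departure to UTC: 12:53 PM − 11:00 = 1:53 AM UTC on Jan 9.
Add 15 hours and 8 minutes leg 1 → 5:01 PM UTC.
Add 3 hours 12 minutes layover in Kabul → 8:13 PM UTC.
Add 2 hours and 15 minutes leg 2 → 10:28 PM UTC.
Moscow is UTC+3:00, so local arrival = 10:28 PM + 3:00 = 1:28 AM on Jan 10.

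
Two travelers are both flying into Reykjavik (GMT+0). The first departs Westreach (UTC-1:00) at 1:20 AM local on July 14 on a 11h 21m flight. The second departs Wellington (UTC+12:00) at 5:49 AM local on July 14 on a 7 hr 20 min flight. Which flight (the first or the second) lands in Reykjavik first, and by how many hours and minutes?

the second, by 12 hours 32 minutes

Flight 1 in UTC: 1:20 AM + 1:00 = 2:20 AM on Jul 14.
+11 hours and 21 minutes → arrive 1:41 PM UTC on Jul 14.
Flight 2 in UTC: 5:49 AM − 12:00 = 5:49 PM on Jul 13.
+7 hours 20 minutes → arrive 1:09 AM UTC on Jul 14.
Flight 2 lands earlier by 12 hours 32 minutes.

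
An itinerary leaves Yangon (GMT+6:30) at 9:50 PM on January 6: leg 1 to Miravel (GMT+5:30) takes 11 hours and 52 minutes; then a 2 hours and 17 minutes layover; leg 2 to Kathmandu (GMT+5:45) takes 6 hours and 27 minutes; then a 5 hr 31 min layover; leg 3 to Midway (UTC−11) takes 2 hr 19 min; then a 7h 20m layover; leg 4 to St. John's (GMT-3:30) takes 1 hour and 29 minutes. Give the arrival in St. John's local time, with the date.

1:05 AM on Jan 8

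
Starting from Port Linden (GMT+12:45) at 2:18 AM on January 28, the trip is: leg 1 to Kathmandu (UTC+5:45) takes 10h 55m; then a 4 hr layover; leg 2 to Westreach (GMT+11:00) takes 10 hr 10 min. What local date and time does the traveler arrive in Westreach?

1:38 AM on January 29

Convert departure to UTC: 2:18 AM − 12:45 = 1:33 PM UTC on Jan 27.
Add 10 hours 55 minutes leg 1 → 12:28 AM UTC (Jan 28).
Add 4 hours layover in Kathmandu → 4:28 AM UTC.
Add 10 hours 10 minutes leg 2 → 2:38 PM UTC.
Westreach is UTC+11:00, so local arrival = 2:38 PM + 11:00 = 1:38 AM on Jan 29.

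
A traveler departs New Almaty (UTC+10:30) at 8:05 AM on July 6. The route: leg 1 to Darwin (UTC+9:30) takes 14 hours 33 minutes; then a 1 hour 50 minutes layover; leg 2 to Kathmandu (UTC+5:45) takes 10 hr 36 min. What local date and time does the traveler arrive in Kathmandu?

6:19 AM on July 7

Convert departure to UTC: 8:05 AM − 10:30 = 9:35 PM UTC on Jul 5.
Add 14 hours 33 minutes leg 1 → 12:08 PM UTC (Jul 6).
Add 1 hour and 50 minutes layover in Darwin → 1:58 PM UTC.
Add 10 hours 36 minutes leg 2 → 12:34 AM UTC (Jul 7).
Kathmandu is UTC+5:45, so local arrival = 12:34 AM + 5:45 = 6:19 AM on Jul 7.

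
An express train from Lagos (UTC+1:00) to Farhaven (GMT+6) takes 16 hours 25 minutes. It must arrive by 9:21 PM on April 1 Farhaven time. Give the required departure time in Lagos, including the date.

Target arrival in UTC: 9:21 PM − 6:00 = 3:21 PM on Apr 1.
Subtract 16 hours 25 minutes → departure 10:56 PM UTC on Mar 31.
Lagos is UTC+1:00: 10:56 PM + 1:00 = 11:56 PM on Mar 31.

11:56 PM on Mar 31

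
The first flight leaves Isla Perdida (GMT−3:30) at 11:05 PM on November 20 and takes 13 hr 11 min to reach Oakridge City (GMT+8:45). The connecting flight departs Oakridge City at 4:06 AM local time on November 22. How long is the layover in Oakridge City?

3 hours 35 minutes

Convert departure to UTC: 11:05 PM + 3:30 = 2:35 AM UTC on Nov 21.
Add 13 hours and 11 minutes flight time → 3:46 PM UTC.
Oakridge City is UTC+8:45, so local arrival = 3:46 PM + 8:45 = 12:31 AM on Nov 22.
Layover = 4:06 AM − 12:31 AM = 3 hours 35 minutes.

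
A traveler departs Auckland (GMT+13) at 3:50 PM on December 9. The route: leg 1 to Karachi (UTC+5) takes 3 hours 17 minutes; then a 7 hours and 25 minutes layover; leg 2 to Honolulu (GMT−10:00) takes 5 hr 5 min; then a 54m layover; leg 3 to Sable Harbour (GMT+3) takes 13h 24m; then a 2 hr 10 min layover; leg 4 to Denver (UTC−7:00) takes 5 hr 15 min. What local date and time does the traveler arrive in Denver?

9:20 AM on December 10

Convert departure to UTC: 3:50 PM − 13:00 = 2:50 AM UTC on Dec 9.
Add 3 hours and 17 minutes leg 1 → 6:07 AM UTC.
Add 7 hours 25 minutes layover in Karachi → 1:32 PM UTC.
Add 5 hours 5 minutes leg 2 → 6:37 PM UTC.
Add 54 minutes layover in Honolulu → 7:31 PM UTC.
Add 13 hours and 24 minutes leg 3 → 8:55 AM UTC (Dec 10).
Add 2 hours 10 minutes layover in Sable Harbour → 11:05 AM UTC.
Add 5 hours 15 minutes leg 4 → 4:20 PM UTC.
Denver is UTC−7:00, so local arrival = 4:20 PM − 7:00 = 9:20 AM on Dec 10.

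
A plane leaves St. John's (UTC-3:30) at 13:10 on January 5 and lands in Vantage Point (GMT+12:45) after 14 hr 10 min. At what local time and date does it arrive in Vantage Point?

Convert departure to UTC: 13:10 + 3:30 = 16:40 UTC on Jan 5.
Add 14 hours and 10 minutes travel time → 06:50 UTC (Jan 6).
Vantage Point is UTC+12:45, so local arrival = 06:50 + 12:45 = 19:35 on Jan 6.

19:35 on January 6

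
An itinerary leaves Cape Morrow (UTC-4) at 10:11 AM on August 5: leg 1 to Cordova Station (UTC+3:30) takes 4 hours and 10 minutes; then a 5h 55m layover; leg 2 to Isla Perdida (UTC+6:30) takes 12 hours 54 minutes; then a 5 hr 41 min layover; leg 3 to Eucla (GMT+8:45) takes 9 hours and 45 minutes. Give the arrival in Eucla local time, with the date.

Convert departure to UTC: 10:11 AM + 4:00 = 2:11 PM UTC on Aug 5.
Add 4 hours and 10 minutes leg 1 → 6:21 PM UTC.
Add 5 hours 55 minutes layover in Cordova Station → 12:16 AM UTC (Aug 6).
Add 12 hours and 54 minutes leg 2 → 1:10 PM UTC.
Add 5 hours and 41 minutes layover in Isla Perdida → 6:51 PM UTC.
Add 9 hours 45 minutes leg 3 → 4:36 AM UTC (Aug 7).
Eucla is UTC+8:45, so local arrival = 4:36 AM + 8:45 = 1:21 PM on Aug 7.

1:21 PM on August 7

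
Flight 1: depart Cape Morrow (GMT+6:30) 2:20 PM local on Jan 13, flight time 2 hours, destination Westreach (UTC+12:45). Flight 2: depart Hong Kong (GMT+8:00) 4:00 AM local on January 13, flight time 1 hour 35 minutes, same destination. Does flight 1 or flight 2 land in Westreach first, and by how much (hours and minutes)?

Flight 1 in UTC: 2:20 PM − 6:30 = 7:50 AM on Jan 13.
+2 hours → arrive 9:50 AM UTC on Jan 13.
Flight 2 in UTC: 4:00 AM − 8:00 = 8:00 PM on Jan 12.
+1 hour 35 minutes → arrive 9:35 PM UTC on Jan 12.
Flight 2 lands earlier by 12 hours 15 minutes.

the second, by 12 hours 15 minutes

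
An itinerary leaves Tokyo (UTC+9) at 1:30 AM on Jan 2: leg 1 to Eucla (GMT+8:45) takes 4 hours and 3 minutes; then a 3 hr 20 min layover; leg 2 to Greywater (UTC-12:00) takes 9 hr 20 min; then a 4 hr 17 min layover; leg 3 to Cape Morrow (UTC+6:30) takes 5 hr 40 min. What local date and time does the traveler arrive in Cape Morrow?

Convert departure to UTC: 1:30 AM − 9:00 = 4:30 PM UTC on Jan 1.
Add 4 hours and 3 minutes leg 1 → 8:33 PM UTC.
Add 3 hours 20 minutes layover in Eucla → 11:53 PM UTC.
Add 9 hours 20 minutes leg 2 → 9:13 AM UTC (Jan 2).
Add 4 hours and 17 minutes layover in Greywater → 1:30 PM UTC.
Add 5 hours 40 minutes leg 3 → 7:10 PM UTC.
Cape Morrow is UTC+6:30, so local arrival = 7:10 PM + 6:30 = 1:40 AM on Jan 3.

1:40 AM on Jan 3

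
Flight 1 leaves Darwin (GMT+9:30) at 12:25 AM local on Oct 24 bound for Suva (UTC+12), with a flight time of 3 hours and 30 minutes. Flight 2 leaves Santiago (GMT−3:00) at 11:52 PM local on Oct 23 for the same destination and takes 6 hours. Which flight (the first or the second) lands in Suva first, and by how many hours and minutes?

the first, by 14 hours 27 minutes

Flight 1 in UTC: 12:25 AM − 9:30 = 2:55 PM on Oct 23.
+3 hours 30 minutes → arrive 6:25 PM UTC on Oct 23.
Flight 2 in UTC: 11:52 PM + 3:00 = 2:52 AM on Oct 24.
+6 hours → arrive 8:52 AM UTC on Oct 24.
Flight 1 lands earlier by 14 hours 27 minutes.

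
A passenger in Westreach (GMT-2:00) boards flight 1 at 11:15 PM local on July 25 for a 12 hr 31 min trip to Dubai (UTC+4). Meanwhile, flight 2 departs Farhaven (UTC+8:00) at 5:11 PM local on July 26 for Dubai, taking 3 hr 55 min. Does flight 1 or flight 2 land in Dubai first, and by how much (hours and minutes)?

the second, by 40 minutes

Flight 1 in UTC: 11:15 PM + 2:00 = 1:15 AM on Jul 26.
+12 hours 31 minutes → arrive 1:46 PM UTC on Jul 26.
Flight 2 in UTC: 5:11 PM − 8:00 = 9:11 AM on Jul 26.
+3 hours 55 minutes → arrive 1:06 PM UTC on Jul 26.
Flight 2 lands earlier by 40 minutes.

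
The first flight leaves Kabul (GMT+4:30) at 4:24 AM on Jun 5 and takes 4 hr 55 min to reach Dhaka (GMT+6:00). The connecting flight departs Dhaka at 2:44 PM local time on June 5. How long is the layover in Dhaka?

Convert departure to UTC: 4:24 AM − 4:30 = 11:54 PM UTC on Jun 4.
Add 4 hours 55 minutes flight time → 4:49 AM UTC (Jun 5).
Dhaka is UTC+6:00, so local arrival = 4:49 AM + 6:00 = 10:49 AM on Jun 5.
Layover = 2:44 PM − 10:49 AM = 3 hours 55 minutes.

3 hours 55 minutes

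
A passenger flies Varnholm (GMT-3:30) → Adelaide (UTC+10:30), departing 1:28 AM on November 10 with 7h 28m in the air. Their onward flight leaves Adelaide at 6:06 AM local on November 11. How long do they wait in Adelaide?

7 hours 10 minutes

Convert departure to UTC: 1:28 AM + 3:30 = 4:58 AM UTC on Nov 10.
Add 7 hours and 28 minutes flight time → 12:26 PM UTC.
Adelaide is UTC+10:30, so local arrival = 12:26 PM + 10:30 = 10:56 PM on Nov 10.
Layover = 6:06 AM − 10:56 PM (+1 day) = 7 hours 10 minutes.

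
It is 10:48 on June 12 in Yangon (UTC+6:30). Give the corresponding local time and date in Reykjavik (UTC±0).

In UTC: 10:48 − 6:30 = 04:18 on Jun 12.
Reykjavik is UTC+0, so it is 04:18 on Jun 12.

04:18 on Jun 12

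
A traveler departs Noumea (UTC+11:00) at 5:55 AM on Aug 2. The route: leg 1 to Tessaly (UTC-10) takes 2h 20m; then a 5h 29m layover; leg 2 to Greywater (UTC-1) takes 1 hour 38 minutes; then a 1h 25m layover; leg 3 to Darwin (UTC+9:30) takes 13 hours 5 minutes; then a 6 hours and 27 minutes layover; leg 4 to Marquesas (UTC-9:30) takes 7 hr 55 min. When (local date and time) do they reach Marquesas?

11:44 PM on August 2

Convert departure to UTC: 5:55 AM − 11:00 = 6:55 PM UTC on Aug 1.
Add 2 hours and 20 minutes leg 1 → 9:15 PM UTC.
Add 5 hours and 29 minutes layover in Tessaly → 2:44 AM UTC (Aug 2).
Add 1 hour and 38 minutes leg 2 → 4:22 AM UTC.
Add 1 hour 25 minutes layover in Greywater → 5:47 AM UTC.
Add 13 hours 5 minutes leg 3 → 6:52 PM UTC.
Add 6 hours 27 minutes layover in Darwin → 1:19 AM UTC (Aug 3).
Add 7 hours 55 minutes leg 4 → 9:14 AM UTC.
Marquesas is UTC−9:30, so local arrival = 9:14 AM − 9:30 = 11:44 PM on Aug 2.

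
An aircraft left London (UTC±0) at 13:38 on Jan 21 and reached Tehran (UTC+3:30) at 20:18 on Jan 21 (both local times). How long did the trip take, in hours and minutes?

Departure is already UTC: 13:38 on Jan 21.
Arrival in UTC: 20:18 − 3:30 = 16:48 on Jan 21.
Elapsed = 16:48 − 13:38 = 3 hours 10 minutes.

3 hours 10 minutes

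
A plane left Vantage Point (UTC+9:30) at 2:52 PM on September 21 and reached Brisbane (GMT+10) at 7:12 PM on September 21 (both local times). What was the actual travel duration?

3 hours 50 minutes

Departure in UTC: 2:52 PM − 9:30 = 5:22 AM on Sep 21.
Arrival in UTC: 7:12 PM − 10:00 = 9:12 AM on Sep 21.
Elapsed = 9:12 AM − 5:22 AM = 3 hours 50 minutes.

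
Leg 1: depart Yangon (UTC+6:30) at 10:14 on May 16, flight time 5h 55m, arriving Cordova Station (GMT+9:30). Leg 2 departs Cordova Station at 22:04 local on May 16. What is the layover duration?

2 hours 55 minutes

Convert departure to UTC: 10:14 − 6:30 = 03:44 UTC on May 16.
Add 5 hours 55 minutes flight time → 09:39 UTC.
Cordova Station is UTC+9:30, so local arrival = 09:39 + 9:30 = 19:09 on May 16.
Layover = 22:04 − 19:09 = 2 hours 55 minutes.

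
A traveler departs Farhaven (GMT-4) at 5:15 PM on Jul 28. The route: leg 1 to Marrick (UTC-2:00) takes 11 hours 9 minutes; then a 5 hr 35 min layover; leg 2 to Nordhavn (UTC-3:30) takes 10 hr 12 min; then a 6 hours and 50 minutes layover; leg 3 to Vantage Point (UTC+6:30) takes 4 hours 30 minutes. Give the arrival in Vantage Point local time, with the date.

Convert departure to UTC: 5:15 PM + 4:00 = 9:15 PM UTC on Jul 28.
Add 11 hours 9 minutes leg 1 → 8:24 AM UTC (Jul 29).
Add 5 hours 35 minutes layover in Marrick → 1:59 PM UTC.
Add 10 hours and 12 minutes leg 2 → 12:11 AM UTC (Jul 30).
Add 6 hours 50 minutes layover in Nordhavn → 7:01 AM UTC.
Add 4 hours 30 minutes leg 3 → 11:31 AM UTC.
Vantage Point is UTC+6:30, so local arrival = 11:31 AM + 6:30 = 6:01 PM on Jul 30.

6:01 PM on July 30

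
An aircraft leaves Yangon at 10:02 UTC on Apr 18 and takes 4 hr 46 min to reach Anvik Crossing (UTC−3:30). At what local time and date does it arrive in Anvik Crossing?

11:18 on April 18

Departure is given in UTC: 10:02 on Apr 18.
Add 4 hours 46 minutes → 14:48 UTC.
Anvik Crossing is UTC−3:30: 14:48 − 3:30 = 11:18 on Apr 18.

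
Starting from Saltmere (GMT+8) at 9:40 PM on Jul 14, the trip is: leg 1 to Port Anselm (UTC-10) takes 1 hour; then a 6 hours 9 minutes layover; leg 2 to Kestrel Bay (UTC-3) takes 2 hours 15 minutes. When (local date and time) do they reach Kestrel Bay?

8:04 PM on July 14

Convert departure to UTC: 9:40 PM − 8:00 = 1:40 PM UTC on Jul 14.
Add 1 hour leg 1 → 2:40 PM UTC.
Add 6 hours and 9 minutes layover in Port Anselm → 8:49 PM UTC.
Add 2 hours and 15 minutes leg 2 → 11:04 PM UTC.
Kestrel Bay is UTC−3:00, so local arrival = 11:04 PM − 3:00 = 8:04 PM on Jul 14.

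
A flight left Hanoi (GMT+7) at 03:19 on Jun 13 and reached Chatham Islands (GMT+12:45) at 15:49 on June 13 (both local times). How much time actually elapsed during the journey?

6 hours 45 minutes

Departure in UTC: 03:19 − 7:00 = 20:19 on Jun 12.
Arrival in UTC: 15:49 − 12:45 = 03:04 on Jun 13.
Elapsed = 03:04 − 20:19 (+1 day) = 6 hours 45 minutes.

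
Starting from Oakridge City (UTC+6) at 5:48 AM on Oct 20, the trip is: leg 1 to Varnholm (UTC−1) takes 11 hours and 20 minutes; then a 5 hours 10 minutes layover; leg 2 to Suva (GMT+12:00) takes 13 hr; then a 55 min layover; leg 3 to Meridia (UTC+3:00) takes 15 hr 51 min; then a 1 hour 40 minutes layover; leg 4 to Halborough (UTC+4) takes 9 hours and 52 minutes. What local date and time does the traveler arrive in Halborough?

Convert departure to UTC: 5:48 AM − 6:00 = 11:48 PM UTC on Oct 19.
Add 11 hours 20 minutes leg 1 → 11:08 AM UTC (Oct 20).
Add 5 hours and 10 minutes layover in Varnholm → 4:18 PM UTC.
Add 13 hours leg 2 → 5:18 AM UTC (Oct 21).
Add 55 minutes layover in Suva → 6:13 AM UTC.
Add 15 hours and 51 minutes leg 3 → 10:04 PM UTC.
Add 1 hour and 40 minutes layover in Meridia → 11:44 PM UTC.
Add 9 hours 52 minutes leg 4 → 9:36 AM UTC (Oct 22).
Halborough is UTC+4:00, so local arrival = 9:36 AM + 4:00 = 1:36 PM on Oct 22.

1:36 PM on Oct 22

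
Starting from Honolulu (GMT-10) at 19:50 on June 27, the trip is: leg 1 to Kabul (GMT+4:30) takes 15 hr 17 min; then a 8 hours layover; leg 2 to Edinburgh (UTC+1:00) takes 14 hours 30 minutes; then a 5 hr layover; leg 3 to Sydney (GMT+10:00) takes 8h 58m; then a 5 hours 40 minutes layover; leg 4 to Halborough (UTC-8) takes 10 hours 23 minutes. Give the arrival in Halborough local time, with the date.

17:38 on June 30

Convert departure to UTC: 19:50 + 10:00 = 05:50 UTC on Jun 28.
Add 15 hours 17 minutes leg 1 → 21:07 UTC.
Add 8 hours layover in Kabul → 05:07 UTC (Jun 29).
Add 14 hours and 30 minutes leg 2 → 19:37 UTC.
Add 5 hours layover in Edinburgh → 00:37 UTC (Jun 30).
Add 8 hours 58 minutes leg 3 → 09:35 UTC.
Add 5 hours and 40 minutes layover in Sydney → 15:15 UTC.
Add 10 hours 23 minutes leg 4 → 01:38 UTC (Jul 1).
Halborough is UTC−8:00, so local arrival = 01:38 − 8:00 = 17:38 on Jun 30.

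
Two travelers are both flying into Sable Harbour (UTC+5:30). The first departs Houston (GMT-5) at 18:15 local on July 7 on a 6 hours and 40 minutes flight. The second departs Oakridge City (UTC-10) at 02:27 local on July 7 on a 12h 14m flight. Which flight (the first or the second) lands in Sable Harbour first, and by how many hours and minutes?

Flight 1 in UTC: 18:15 + 5:00 = 23:15 on Jul 7.
+6 hours 40 minutes → arrive 05:55 UTC on Jul 8.
Flight 2 in UTC: 02:27 + 10:00 = 12:27 on Jul 7.
+12 hours and 14 minutes → arrive 00:41 UTC on Jul 8.
Flight 2 lands earlier by 5 hours 14 minutes.

the second, by 5 hours 14 minutes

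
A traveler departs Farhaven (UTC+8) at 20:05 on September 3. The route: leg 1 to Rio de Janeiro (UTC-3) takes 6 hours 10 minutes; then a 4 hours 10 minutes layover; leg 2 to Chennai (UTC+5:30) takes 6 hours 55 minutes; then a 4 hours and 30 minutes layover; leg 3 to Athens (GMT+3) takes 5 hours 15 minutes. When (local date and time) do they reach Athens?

18:05 on September 4

Convert departure to UTC: 20:05 − 8:00 = 12:05 UTC on Sep 3.
Add 6 hours and 10 minutes leg 1 → 18:15 UTC.
Add 4 hours 10 minutes layover in Rio de Janeiro → 22:25 UTC.
Add 6 hours and 55 minutes leg 2 → 05:20 UTC (Sep 4).
Add 4 hours 30 minutes layover in Chennai → 09:50 UTC.
Add 5 hours 15 minutes leg 3 → 15:05 UTC.
Athens is UTC+3:00, so local arrival = 15:05 + 3:00 = 18:05 on Sep 4.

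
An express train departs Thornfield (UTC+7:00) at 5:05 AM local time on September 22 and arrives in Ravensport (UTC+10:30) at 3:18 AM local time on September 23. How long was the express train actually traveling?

18 hours 43 minutes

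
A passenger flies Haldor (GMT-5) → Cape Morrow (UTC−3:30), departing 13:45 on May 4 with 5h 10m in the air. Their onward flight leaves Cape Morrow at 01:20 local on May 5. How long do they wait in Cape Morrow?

Convert departure to UTC: 13:45 + 5:00 = 18:45 UTC on May 4.
Add 5 hours 10 minutes flight time → 23:55 UTC.
Cape Morrow is UTC−3:30, so local arrival = 23:55 − 3:30 = 20:25 on May 4.
Layover = 01:20 − 20:25 (+1 day) = 4 hours 55 minutes.

4 hours 55 minutes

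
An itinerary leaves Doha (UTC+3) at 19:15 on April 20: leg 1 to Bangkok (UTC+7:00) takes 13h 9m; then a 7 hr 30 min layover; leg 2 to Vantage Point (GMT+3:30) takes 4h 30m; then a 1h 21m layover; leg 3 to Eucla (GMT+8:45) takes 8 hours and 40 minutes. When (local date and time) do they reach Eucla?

12:10 on Apr 22

Convert departure to UTC: 19:15 − 3:00 = 16:15 UTC on Apr 20.
Add 13 hours and 9 minutes leg 1 → 05:24 UTC (Apr 21).
Add 7 hours 30 minutes layover in Bangkok → 12:54 UTC.
Add 4 hours and 30 minutes leg 2 → 17:24 UTC.
Add 1 hour and 21 minutes layover in Vantage Point → 18:45 UTC.
Add 8 hours 40 minutes leg 3 → 03:25 UTC (Apr 22).
Eucla is UTC+8:45, so local arrival = 03:25 + 8:45 = 12:10 on Apr 22.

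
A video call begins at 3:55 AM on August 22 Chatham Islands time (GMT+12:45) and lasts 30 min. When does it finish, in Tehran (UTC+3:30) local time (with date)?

7:10 PM on Aug 21

Tehran is 9:15 behind Chatham Islands.
After 30 minutes it is 4:25 AM in Chatham Islands.
Shift by the zone difference: 4:25 AM − 9:15 = 7:10 PM on Aug 21 in Tehran.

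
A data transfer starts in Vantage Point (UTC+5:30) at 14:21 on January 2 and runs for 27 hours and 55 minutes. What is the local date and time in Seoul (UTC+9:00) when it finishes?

Convert start to UTC: 14:21 − 5:30 = 08:51 UTC on Jan 2.
Add 27 hours 55 minutes duration → 12:46 UTC (Jan 3).
Seoul is UTC+9:00, so local end time = 12:46 + 9:00 = 21:46 on Jan 3.

21:46 on January 3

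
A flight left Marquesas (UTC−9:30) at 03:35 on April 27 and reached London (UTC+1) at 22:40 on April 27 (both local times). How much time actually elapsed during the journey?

Departure in UTC: 03:35 + 9:30 = 13:05 on Apr 27.
Arrival in UTC: 22:40 − 1:00 = 21:40 on Apr 27.
Elapsed = 21:40 − 13:05 = 8 hours 35 minutes.

8 hours 35 minutes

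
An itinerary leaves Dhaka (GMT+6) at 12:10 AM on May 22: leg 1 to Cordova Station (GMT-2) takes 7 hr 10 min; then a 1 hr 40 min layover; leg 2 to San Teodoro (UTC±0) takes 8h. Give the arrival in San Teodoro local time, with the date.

Convert departure to UTC: 12:10 AM − 6:00 = 6:10 PM UTC on May 21.
Add 7 hours and 10 minutes leg 1 → 1:20 AM UTC (May 22).
Add 1 hour 40 minutes layover in Cordova Station → 3:00 AM UTC.
Add 8 hours leg 2 → 11:00 AM UTC.
San Teodoro is UTC+0, so local arrival is the same: 11:00 AM on May 22.

11:00 AM on May 22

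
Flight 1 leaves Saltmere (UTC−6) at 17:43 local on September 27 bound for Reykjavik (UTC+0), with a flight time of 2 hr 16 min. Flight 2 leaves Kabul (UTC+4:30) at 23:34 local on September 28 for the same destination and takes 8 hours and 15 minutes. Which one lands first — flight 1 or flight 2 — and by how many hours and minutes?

the first, by 25 hours 20 minutes

Flight 1 in UTC: 17:43 + 6:00 = 23:43 on Sep 27.
+2 hours 16 minutes → arrive 01:59 UTC on Sep 28.
Flight 2 in UTC: 23:34 − 4:30 = 19:04 on Sep 28.
+8 hours and 15 minutes → arrive 03:19 UTC on Sep 29.
Flight 1 lands earlier by 25 hours 20 minutes.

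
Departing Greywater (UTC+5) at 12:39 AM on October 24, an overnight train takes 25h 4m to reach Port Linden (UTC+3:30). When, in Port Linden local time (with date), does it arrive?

Port Linden is 1:30 behind Greywater.
After 25 hours 4 minutes it is 1:43 AM (Oct 25) in Greywater.
Shift by the zone difference: 1:43 AM − 1:30 = 12:13 AM on Oct 25 in Port Linden.

12:13 AM on Oct 25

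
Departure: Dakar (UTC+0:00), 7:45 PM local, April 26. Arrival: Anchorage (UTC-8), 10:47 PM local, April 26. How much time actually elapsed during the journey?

11 hours 2 minutes

Departure is already UTC: 7:45 PM on Apr 26.
Arrival in UTC: 10:47 PM + 8:00 = 6:47 AM on Apr 27.
Elapsed = 6:47 AM − 7:45 PM (+1 day) = 11 hours 2 minutes.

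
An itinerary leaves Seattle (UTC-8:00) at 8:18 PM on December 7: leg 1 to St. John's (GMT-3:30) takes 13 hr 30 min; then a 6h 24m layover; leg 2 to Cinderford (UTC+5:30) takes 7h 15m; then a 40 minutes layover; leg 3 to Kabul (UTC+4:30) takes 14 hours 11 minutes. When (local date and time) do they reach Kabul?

2:48 AM on Dec 10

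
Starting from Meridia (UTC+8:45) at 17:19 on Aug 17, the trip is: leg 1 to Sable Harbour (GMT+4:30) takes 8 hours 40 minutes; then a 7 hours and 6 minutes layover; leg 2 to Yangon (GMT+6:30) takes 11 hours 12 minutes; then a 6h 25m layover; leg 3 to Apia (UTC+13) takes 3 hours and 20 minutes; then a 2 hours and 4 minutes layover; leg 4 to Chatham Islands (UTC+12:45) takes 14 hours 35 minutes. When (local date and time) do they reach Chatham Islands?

Convert departure to UTC: 17:19 − 8:45 = 08:34 UTC on Aug 17.
Add 8 hours and 40 minutes leg 1 → 17:14 UTC.
Add 7 hours and 6 minutes layover in Sable Harbour → 00:20 UTC (Aug 18).
Add 11 hours and 12 minutes leg 2 → 11:32 UTC.
Add 6 hours 25 minutes layover in Yangon → 17:57 UTC.
Add 3 hours 20 minutes leg 3 → 21:17 UTC.
Add 2 hours 4 minutes layover in Apia → 23:21 UTC.
Add 14 hours 35 minutes leg 4 → 13:56 UTC (Aug 19).
Chatham Islands is UTC+12:45, so local arrival = 13:56 + 12:45 = 02:41 on Aug 20.

02:41 on Aug 20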